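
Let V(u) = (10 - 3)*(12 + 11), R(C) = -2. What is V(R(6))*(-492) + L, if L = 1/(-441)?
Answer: -34932493/441 ≈ -79212.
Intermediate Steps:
L = -1/441 ≈ -0.0022676
V(u) = 161 (V(u) = 7*23 = 161)
V(R(6))*(-492) + L = 161*(-492) - 1/441 = -79212 - 1/441 = -34932493/441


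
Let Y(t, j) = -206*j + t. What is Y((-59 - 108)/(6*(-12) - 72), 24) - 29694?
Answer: -4987705/144 ≈ -34637.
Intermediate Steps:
Y(t, j) = t - 206*j
Y((-59 - 108)/(6*(-12) - 72), 24) - 29694 = ((-59 - 108)/(6*(-12) - 72) - 206*24) - 29694 = (-167/(-72 - 72) - 4944) - 29694 = (-167/(-144) - 4944) - 29694 = (-167*(-1/144) - 4944) - 29694 = (167/144 - 4944) - 29694 = -711769/144 - 29694 = -4987705/144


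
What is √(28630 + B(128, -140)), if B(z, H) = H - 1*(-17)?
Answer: √28507 ≈ 168.84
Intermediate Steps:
B(z, H) = 17 + H (B(z, H) = H + 17 = 17 + H)
√(28630 + B(128, -140)) = √(28630 + (17 - 140)) = √(28630 - 123) = √28507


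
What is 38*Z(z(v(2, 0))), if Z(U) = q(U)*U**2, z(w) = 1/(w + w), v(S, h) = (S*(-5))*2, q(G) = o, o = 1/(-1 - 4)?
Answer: -19/4000 ≈ -0.0047500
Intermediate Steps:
o = -1/5 (o = 1/(-5) = -1/5 ≈ -0.20000)
q(G) = -1/5
v(S, h) = -10*S (v(S, h) = -5*S*2 = -10*S)
z(w) = 1/(2*w)
Z(U) = -U**2/5
38*Z(z(v(2, 0))) = 38*(-(1/(2*((-10*2))))**2/5) = 38*(-((1/2)/(-20))**2/5) = 38*(-((1/2)*(-1/20))**2/5) = 38*(-(-1/40)**2/5) = 38*(-1/5*1/1600) = 38*(-1/8000) = -19/4000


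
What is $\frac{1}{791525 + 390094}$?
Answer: $\frac{1}{1181619} \approx 8.463 \cdot 10^{-7}$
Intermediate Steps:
$\frac{1}{791525 + 390094} = \frac{1}{1181619}$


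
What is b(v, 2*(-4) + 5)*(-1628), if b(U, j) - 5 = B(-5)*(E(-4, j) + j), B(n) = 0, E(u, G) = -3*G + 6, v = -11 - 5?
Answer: -8140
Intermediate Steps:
v = -16
E(u, G) = 6 - 3*G
b(U, j) = 5 (b(U, j) = 5 + 0*((6 - 3*j) + j) = 5 + 0*(6 - 2*j) = 5 + 0 = 5)
b(v, 2*(-4) + 5)*(-1628) = 5*(-1628) = -8140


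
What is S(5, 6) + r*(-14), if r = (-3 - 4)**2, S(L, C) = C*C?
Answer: -650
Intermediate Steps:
S(L, C) = C**2
r = 49 (r = (-7)**2 = 49)
S(5, 6) + r*(-14) = 6**2 + 49*(-14) = 36 - 686 = -650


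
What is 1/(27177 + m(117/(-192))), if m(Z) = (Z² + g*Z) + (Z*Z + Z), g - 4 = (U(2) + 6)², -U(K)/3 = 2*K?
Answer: 2048/55608849 ≈ 3.6829e-5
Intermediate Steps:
U(K) = -6*K
g = 40 (g = 4 + (-6*2 + 6)² = 4 + (-12 + 6)² = 4 + (-6)² = 4 + 36 = 40)
m(Z) = 2*Z² + 41*Z (m(Z) = (Z² + 40*Z) + (Z*Z + Z) = (Z² + 40*Z) + (Z² + Z) = (Z² + 40*Z) + (Z + Z²) = 2*Z² + 41*Z)
1/(27177 + m(117/(-192))) = 1/(27177 + (117/(-192))*(41 + 2*(117/(-192)))) = 1/(27177 + (117*(-1/192))*(41 + 2*(117*(-1/192)))) = 1/(27177 - 39*(41 + 2*(-39/64))/64) = 1/(27177 - 39*(41 - 39/32)/64) = 1/(27177 - 39/64*1273/32) = 1/(27177 - 49647/2048) = 1/(55608849/2048) = 2048/55608849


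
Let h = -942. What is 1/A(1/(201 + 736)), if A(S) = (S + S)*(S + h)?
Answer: -877969/1765306 ≈ -0.49735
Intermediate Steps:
A(S) = 2*S*(-942 + S) (A(S) = (S + S)*(S - 942) = (2*S)*(-942 + S) = 2*S*(-942 + S))
1/A(1/(201 + 736)) = 1/(2*(-942 + 1/(201 + 736))/(201 + 736)) = 1/(2*(-942 + 1/937)/937) = 1/(2*(1/937)*(-942 + 1/937)) = 1/(2*(1/937)*(-882653/937)) = 1/(-1765306/877969) = -877969/1765306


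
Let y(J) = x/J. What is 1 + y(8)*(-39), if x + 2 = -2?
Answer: 41/2 ≈ 20.500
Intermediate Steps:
x = -4 (x = -2 - 2 = -4)
y(J) = -4/J
1 + y(8)*(-39) = 1 - 4/8*(-39) = 1 - 4*⅛*(-39) = 1 - ½*(-39) = 1 + 39/2 = 41/2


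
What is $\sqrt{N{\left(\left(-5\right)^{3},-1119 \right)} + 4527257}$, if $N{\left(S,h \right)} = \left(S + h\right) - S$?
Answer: $\sqrt{4526138} \approx 2127.5$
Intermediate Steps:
$N{\left(S,h \right)} = h$
$\sqrt{N{\left(\left(-5\right)^{3},-1119 \right)} + 4527257} = \sqrt{-1119 + 4527257} = \sqrt{4526138}$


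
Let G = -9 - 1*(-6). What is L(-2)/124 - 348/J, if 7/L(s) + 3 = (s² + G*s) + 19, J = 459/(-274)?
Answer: 102472687/493272 ≈ 207.74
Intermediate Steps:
J = -459/274 (J = 459*(-1/274) = -459/274 ≈ -1.6752)
G = -3 (G = -9 + 6 = -3)
L(s) = 7/(16 + s² - 3*s) (L(s) = 7/(-3 + ((s² - 3*s) + 19)) = 7/(-3 + (19 + s² - 3*s)) = 7/(16 + s² - 3*s))
L(-2)/124 - 348/J = (7/(16 + (-2)² - 3*(-2)))/124 - 348/(-459/274) = (7/(16 + 4 + 6))*(1/124) - 348*(-274/459) = (7/26)*(1/124) + 31784/153 = 7/3224 + 31784/153 = 102472687/493272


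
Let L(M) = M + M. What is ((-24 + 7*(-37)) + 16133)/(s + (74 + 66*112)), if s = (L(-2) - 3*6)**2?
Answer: 317/159 ≈ 1.9937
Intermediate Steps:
L(M) = 2*M
s = 484 (s = (2*(-2) - 3*6)**2 = (-4 - 18)**2 = (-22)**2 = 484)
((-24 + 7*(-37)) + 16133)/(s + (74 + 66*112)) = ((-24 + 7*(-37)) + 16133)/(484 + (74 + 66*112)) = ((-24 - 259) + 16133)/(484 + (74 + 7392)) = (-283 + 16133)/(484 + 7466) = 15850/7950 = 15850*(1/7950) = 317/159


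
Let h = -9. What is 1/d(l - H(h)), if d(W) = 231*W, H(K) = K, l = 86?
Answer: 1/21945 ≈ 4.5568e-5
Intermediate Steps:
1/d(l - H(h)) = 1/(231*(86 - 1*(-9))) = 1/(231*(86 + 9)) = 1/(231*95) = 1/21945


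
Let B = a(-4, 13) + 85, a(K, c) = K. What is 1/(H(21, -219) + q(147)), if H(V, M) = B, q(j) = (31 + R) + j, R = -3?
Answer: 1/256 ≈ 0.0039063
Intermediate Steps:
q(j) = 28 + j (q(j) = (31 - 3) + j = 28 + j)
B = 81 (B = -4 + 85 = 81)
H(V, M) = 81
1/(H(21, -219) + q(147)) = 1/(81 + (28 + 147)) = 1/(81 + 175) = 1/256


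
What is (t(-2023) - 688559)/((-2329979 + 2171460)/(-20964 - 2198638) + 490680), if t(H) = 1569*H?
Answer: -8573536786892/1089114467879 ≈ -7.8720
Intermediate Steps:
(t(-2023) - 688559)/((-2329979 + 2171460)/(-20964 - 2198638) + 490680) = (1569*(-2023) - 688559)/((-2329979 + 2171460)/(-20964 - 2198638) + 490680) = (-3174087 - 688559)/(-158519/(-2219602) + 490680) = -3862646/(-158519*(-1/2219602) + 490680) = -3862646/(158519/2219602 + 490680) = -3862646/1089114467879/2219602 = -3862646*2219602/1089114467879 = -8573536786892/1089114467879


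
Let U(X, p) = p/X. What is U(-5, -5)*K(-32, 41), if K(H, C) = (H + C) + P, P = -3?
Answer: 6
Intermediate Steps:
K(H, C) = -3 + C + H (K(H, C) = (H + C) - 3 = (C + H) - 3 = -3 + C + H)
U(-5, -5)*K(-32, 41) = (-5/(-5))*(-3 + 41 - 32) = -5*(-⅕)*6 = 1*6 = 6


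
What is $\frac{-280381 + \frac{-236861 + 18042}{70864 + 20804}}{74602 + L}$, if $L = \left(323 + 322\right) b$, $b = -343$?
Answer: $\frac{25702184327}{13441553844} \approx 1.9121$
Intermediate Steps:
$L = -221235$ ($L = \left(323 + 322\right) \left(-343\right) = 645 \left(-343\right) = -221235$)
$\frac{-280381 + \frac{-236861 + 18042}{70864 + 20804}}{74602 + L} = \frac{-280381 + \frac{-236861 + 18042}{70864 + 20804}}{74602 - 221235} = \frac{-280381 - \frac{218819}{91668}}{-146633} = \left(-280381 - \frac{218819}{91668}\right) \left(- \frac{1}{146633}\right) = \left(- \frac{25702184327}{91668}\right) \left(- \frac{1}{146633}\right) = \frac{25702184327}{13441553844}$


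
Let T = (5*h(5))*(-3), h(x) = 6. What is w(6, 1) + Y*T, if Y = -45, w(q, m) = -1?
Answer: 4049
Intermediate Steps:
T = -90 (T = (5*6)*(-3) = 30*(-3) = -90)
w(6, 1) + Y*T = -1 - 45*(-90) = -1 + 4050 = 4049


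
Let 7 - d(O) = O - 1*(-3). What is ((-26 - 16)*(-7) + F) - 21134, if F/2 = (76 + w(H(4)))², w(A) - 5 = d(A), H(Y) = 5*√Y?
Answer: -9590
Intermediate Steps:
d(O) = 4 - O (d(O) = 7 - (O - 1*(-3)) = 7 - (O + 3) = 7 - (3 + O) = 7 + (-3 - O) = 4 - O)
w(A) = 9 - A (w(A) = 5 + (4 - A) = 9 - A)
F = 11250 (F = 2*(76 + (9 - 5*√4))² = 2*(76 + (9 - 5*2))² = 2*(76 + (9 - 1*10))² = 2*(76 + (9 - 10))² = 2*(76 - 1)² = 2*75² = 2*5625 = 11250)
((-26 - 16)*(-7) + F) - 21134 = ((-26 - 16)*(-7) + 11250) - 21134 = (-42*(-7) + 11250) - 21134 = (294 + 11250) - 21134 = 11544 - 21134 = -9590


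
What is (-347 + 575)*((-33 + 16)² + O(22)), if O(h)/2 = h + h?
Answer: 85956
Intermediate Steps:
O(h) = 4*h (O(h) = 2*(h + h) = 2*(2*h) = 4*h)
(-347 + 575)*((-33 + 16)² + O(22)) = (-347 + 575)*((-33 + 16)² + 4*22) = 228*((-17)² + 88) = 228*(289 + 88) = 228*377 = 85956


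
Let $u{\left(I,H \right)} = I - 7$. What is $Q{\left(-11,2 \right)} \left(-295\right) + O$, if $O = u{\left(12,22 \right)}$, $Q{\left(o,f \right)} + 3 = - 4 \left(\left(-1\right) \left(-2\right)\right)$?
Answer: $3250$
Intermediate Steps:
$u{\left(I,H \right)} = -7 + I$
$Q{\left(o,f \right)} = -11$ ($Q{\left(o,f \right)} = -3 - 4 \left(\left(-1\right) \left(-2\right)\right) = -3 - 8 = -11$)
$O = 5$ ($O = -7 + 12 = 5$)
$Q{\left(-11,2 \right)} \left(-295\right) + O = \left(-11\right) \left(-295\right) + 5 = 3245 + 5 = 3250$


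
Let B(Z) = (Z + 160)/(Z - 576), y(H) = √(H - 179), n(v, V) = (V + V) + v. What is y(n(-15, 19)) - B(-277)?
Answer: -117/853 + 2*I*√39 ≈ -0.13716 + 12.49*I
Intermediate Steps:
n(v, V) = v + 2*V (n(v, V) = 2*V + v = v + 2*V)
y(H) = √(-179 + H)
B(Z) = (160 + Z)/(-576 + Z)
y(n(-15, 19)) - B(-277) = √(-179 + (-15 + 2*19)) - (160 - 277)/(-576 - 277) = √(-179 + (-15 + 38)) - (-117)/(-853) = √(-179 + 23) - (-1)*(-117)/853 = √(-156) - 1*117/853 = 2*I*√39 - 117/853 = -117/853 + 2*I*√39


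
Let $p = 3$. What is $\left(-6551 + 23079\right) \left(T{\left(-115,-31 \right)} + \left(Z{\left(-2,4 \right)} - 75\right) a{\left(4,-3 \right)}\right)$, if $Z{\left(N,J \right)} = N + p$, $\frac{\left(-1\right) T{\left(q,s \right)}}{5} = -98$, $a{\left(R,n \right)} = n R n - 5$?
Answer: $-29816512$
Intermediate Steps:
$a{\left(R,n \right)} = -5 + R n^{2}$ ($a{\left(R,n \right)} = R n n - 5 = R n^{2} - 5 = -5 + R n^{2}$)
$T{\left(q,s \right)} = 490$ ($T{\left(q,s \right)} = \left(-5\right) \left(-98\right) = 490$)
$Z{\left(N,J \right)} = 3 + N$ ($Z{\left(N,J \right)} = N + 3 = 3 + N$)
$\left(-6551 + 23079\right) \left(T{\left(-115,-31 \right)} + \left(Z{\left(-2,4 \right)} - 75\right) a{\left(4,-3 \right)}\right) = \left(-6551 + 23079\right) \left(490 + \left(\left(3 - 2\right) - 75\right) \left(-5 + 4 \left(-3\right)^{2}\right)\right) = 16528 \left(490 + \left(1 - 75\right) \left(-5 + 4 \cdot 9\right)\right) = 16528 \left(490 - 74 \left(-5 + 36\right)\right) = 16528 \left(490 - 2294\right) = 16528 \left(-1804\right) = -29816512$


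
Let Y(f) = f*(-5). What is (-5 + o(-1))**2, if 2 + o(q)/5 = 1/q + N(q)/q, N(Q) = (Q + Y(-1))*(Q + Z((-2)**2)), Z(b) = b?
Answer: 6400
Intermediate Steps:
Y(f) = -5*f
N(Q) = (4 + Q)*(5 + Q) (N(Q) = (Q - 5*(-1))*(Q + (-2)**2) = (Q + 5)*(Q + 4) = (5 + Q)*(4 + Q) = (4 + Q)*(5 + Q))
o(q) = -10 + 5/q + 5*(20 + q**2 + 9*q)/q (o(q) = -10 + 5*(1/q + (20 + q**2 + 9*q)/q) = -10 + (5/q + 5*(20 + q**2 + 9*q)/q) = -10 + 5/q + 5*(20 + q**2 + 9*q)/q)
(-5 + o(-1))**2 = (-5 + (35 + 5*(-1) + 105/(-1)))**2 = (-5 + (35 - 5 + 105*(-1)))**2 = (-5 + (35 - 5 - 105))**2 = (-5 - 75)**2 = (-80)**2 = 6400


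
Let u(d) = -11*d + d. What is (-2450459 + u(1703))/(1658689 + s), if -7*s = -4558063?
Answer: -17272423/16168886 ≈ -1.0683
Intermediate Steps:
u(d) = -10*d
s = 4558063/7 (s = -⅐*(-4558063) = 4558063/7 ≈ 6.5115e+5)
(-2450459 + u(1703))/(1658689 + s) = (-2450459 - 10*1703)/(1658689 + 4558063/7) = (-2450459 - 17030)/(16168886/7) = -2467489*7/16168886 = -17272423/16168886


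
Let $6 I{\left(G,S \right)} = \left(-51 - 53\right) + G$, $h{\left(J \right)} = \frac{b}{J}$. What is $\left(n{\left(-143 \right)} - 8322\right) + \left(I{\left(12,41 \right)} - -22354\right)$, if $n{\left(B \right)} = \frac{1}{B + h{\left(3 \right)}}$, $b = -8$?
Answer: $\frac{18375841}{1311} \approx 14017.0$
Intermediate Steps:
$h{\left(J \right)} = - \frac{8}{J}$
$I{\left(G,S \right)} = - \frac{52}{3} + \frac{G}{6}$ ($I{\left(G,S \right)} = \frac{\left(-51 - 53\right) + G}{6} = \frac{-104 + G}{6} = - \frac{52}{3} + \frac{G}{6}$)
$n{\left(B \right)} = \frac{1}{- \frac{8}{3} + B}$ ($n{\left(B \right)} = \frac{1}{B - \frac{8}{3}} = \frac{1}{- \frac{8}{3} + B}$)
$\left(n{\left(-143 \right)} - 8322\right) + \left(I{\left(12,41 \right)} - -22354\right) = \left(\frac{3}{-8 + 3 \left(-143\right)} - 8322\right) + \left(\left(- \frac{52}{3} + \frac{1}{6} \cdot 12\right) - -22354\right) = \left(\frac{3}{-8 - 429} - 8322\right) + \left(\left(- \frac{52}{3} + 2\right) + 22354\right) = \left(\frac{3}{-437} - 8322\right) + \left(- \frac{46}{3} + 22354\right) = \left(3 \left(- \frac{1}{437}\right) - 8322\right) + \frac{67016}{3} = \left(- \frac{3}{437} - 8322\right) + \frac{67016}{3} = - \frac{3636717}{437} + \frac{67016}{3} = \frac{18375841}{1311}$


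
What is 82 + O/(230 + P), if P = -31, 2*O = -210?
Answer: 16213/199 ≈ 81.472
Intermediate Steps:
O = -105 (O = (1/2)*(-210) = -105)
82 + O/(230 + P) = 82 - 105/(230 - 31) = 82 - 105/199 = 16213/199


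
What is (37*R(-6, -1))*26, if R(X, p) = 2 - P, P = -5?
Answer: 6734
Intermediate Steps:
R(X, p) = 7 (R(X, p) = 2 - 1*(-5) = 2 + 5 = 7)
(37*R(-6, -1))*26 = (37*7)*26 = 259*26 = 6734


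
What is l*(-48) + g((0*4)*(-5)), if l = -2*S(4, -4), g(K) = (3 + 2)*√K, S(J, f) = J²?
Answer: 1536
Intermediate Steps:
g(K) = 5*√K
l = -32 (l = -2*4² = -2*16 = -32)
l*(-48) + g((0*4)*(-5)) = -32*(-48) + 5*√((0*4)*(-5)) = 1536 + 5*√(0*(-5)) = 1536 + 5*√0 = 1536 + 5*0 = 1536 + 0 = 1536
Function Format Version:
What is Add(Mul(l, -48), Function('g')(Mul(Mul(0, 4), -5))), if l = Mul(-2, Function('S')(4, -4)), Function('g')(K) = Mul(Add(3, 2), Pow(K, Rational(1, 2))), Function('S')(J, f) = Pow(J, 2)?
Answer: 1536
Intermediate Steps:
Function('g')(K) = Mul(5, Pow(K, Rational(1, 2)))
l = -32 (l = Mul(-2, Pow(4, 2)) = Mul(-2, 16) = -32)
Add(Mul(l, -48), Function('g')(Mul(Mul(0, 4), -5))) = Add(Mul(-32, -48), Mul(5, Pow(Mul(Mul(0, 4), -5), Rational(1, 2)))) = Add(1536, Mul(5, Pow(Mul(0, -5), Rational(1, 2)))) = Add(1536, Mul(5, Pow(0, Rational(1, 2)))) = Add(1536, Mul(5, 0)) = Add(1536, 0) = 1536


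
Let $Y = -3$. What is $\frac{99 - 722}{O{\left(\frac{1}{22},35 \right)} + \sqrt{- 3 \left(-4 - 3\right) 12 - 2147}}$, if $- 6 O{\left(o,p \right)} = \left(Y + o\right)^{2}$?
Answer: $\frac{218395320}{457108427} + \frac{750556224 i \sqrt{1895}}{2285542135} \approx 0.47778 + 14.295 i$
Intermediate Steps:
$O{\left(o,p \right)} = - \frac{\left(-3 + o\right)^{2}}{6}$
$\frac{99 - 722}{O{\left(\frac{1}{22},35 \right)} + \sqrt{- 3 \left(-4 - 3\right) 12 - 2147}} = \frac{99 - 722}{- \frac{\left(-3 + \frac{1}{22}\right)^{2}}{6} + \sqrt{- 3 \left(-4 - 3\right) 12 - 2147}} = - \frac{623}{- \frac{\left(-3 + \frac{1}{22}\right)^{2}}{6} + \sqrt{- 3 \left(-4 - 3\right) 12 - 2147}} = - \frac{623}{- \frac{\left(- \frac{65}{22}\right)^{2}}{6} + \sqrt{\left(-3\right) \left(-7\right) 12 - 2147}} = - \frac{623}{\left(- \frac{1}{6}\right) \frac{4225}{484} + \sqrt{21 \cdot 12 - 2147}} = - \frac{623}{- \frac{4225}{2904} + \sqrt{252 - 2147}} = - \frac{623}{- \frac{4225}{2904} + \sqrt{-1895}} = - \frac{623}{- \frac{4225}{2904} + i \sqrt{1895}}$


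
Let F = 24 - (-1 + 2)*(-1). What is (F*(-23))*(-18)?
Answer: 10350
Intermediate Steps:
F = 25 (F = 24 - (-1) = 24 - 1*(-1) = 24 + 1 = 25)
(F*(-23))*(-18) = (25*(-23))*(-18) = -575*(-18) = 10350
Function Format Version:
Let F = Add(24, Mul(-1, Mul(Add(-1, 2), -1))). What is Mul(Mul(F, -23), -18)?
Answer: 10350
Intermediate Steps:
F = 25 (F = Add(24, Mul(-1, Mul(1, -1))) = Add(24, Mul(-1, -1)) = Add(24, 1) = 25)
Mul(Mul(F, -23), -18) = Mul(Mul(25, -23), -18) = Mul(-575, -18) = 10350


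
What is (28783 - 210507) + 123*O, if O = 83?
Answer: -171515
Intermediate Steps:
(28783 - 210507) + 123*O = (28783 - 210507) + 123*83 = -181724 + 10209 = -171515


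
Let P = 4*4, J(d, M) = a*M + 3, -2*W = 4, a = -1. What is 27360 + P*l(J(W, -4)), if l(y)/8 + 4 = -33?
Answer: 22624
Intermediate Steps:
W = -2 (W = -1/2*4 = -2)
J(d, M) = 3 - M (J(d, M) = -M + 3 = 3 - M)
P = 16
l(y) = -296 (l(y) = -32 + 8*(-33) = -32 - 264 = -296)
27360 + P*l(J(W, -4)) = 27360 + 16*(-296) = 27360 - 4736 = 22624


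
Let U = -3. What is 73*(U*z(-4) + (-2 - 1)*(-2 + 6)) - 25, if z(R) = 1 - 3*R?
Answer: -3748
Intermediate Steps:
73*(U*z(-4) + (-2 - 1)*(-2 + 6)) - 25 = 73*(-3*(1 - 3*(-4)) + (-2 - 1)*(-2 + 6)) - 25 = 73*(-3*(1 + 12) - 3*4) - 25 = 73*(-3*13 - 12) - 25 = 73*(-39 - 12) - 25 = 73*(-51) - 25 = -3723 - 25 = -3748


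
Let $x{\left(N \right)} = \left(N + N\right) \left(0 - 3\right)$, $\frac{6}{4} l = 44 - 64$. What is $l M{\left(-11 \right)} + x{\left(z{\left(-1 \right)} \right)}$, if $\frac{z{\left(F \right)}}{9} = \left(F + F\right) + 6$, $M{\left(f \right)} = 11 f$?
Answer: $\frac{4192}{3} \approx 1397.3$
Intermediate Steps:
$l = - \frac{40}{3}$ ($l = \frac{2 \left(44 - 64\right)}{3} = \frac{2}{3} \left(-20\right) = - \frac{40}{3} \approx -13.333$)
$z{\left(F \right)} = 54 + 18 F$ ($z{\left(F \right)} = 9 \left(\left(F + F\right) + 6\right) = 9 \left(2 F + 6\right) = 9 \left(6 + 2 F\right) = 54 + 18 F$)
$x{\left(N \right)} = - 6 N$ ($x{\left(N \right)} = 2 N \left(-3\right) = - 6 N$)
$l M{\left(-11 \right)} + x{\left(z{\left(-1 \right)} \right)} = - \frac{40 \cdot 11 \left(-11\right)}{3} - 6 \left(54 + 18 \left(-1\right)\right) = \left(- \frac{40}{3}\right) \left(-121\right) - 6 \left(54 - 18\right) = \frac{4840}{3} - 216 = \frac{4192}{3}$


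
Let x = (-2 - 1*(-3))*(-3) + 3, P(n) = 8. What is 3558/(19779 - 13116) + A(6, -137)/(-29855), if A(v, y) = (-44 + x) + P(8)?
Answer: 35487986/66307955 ≈ 0.53520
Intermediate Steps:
x = 0 (x = (-2 + 3)*(-3) + 3 = 1*(-3) + 3 = -3 + 3 = 0)
A(v, y) = -36 (A(v, y) = (-44 + 0) + 8 = -44 + 8 = -36)
3558/(19779 - 13116) + A(6, -137)/(-29855) = 3558/(19779 - 13116) - 36/(-29855) = 3558/6663 - 36*(-1/29855) = 3558*(1/6663) + 36/29855 = 1186/2221 + 36/29855 = 35487986/66307955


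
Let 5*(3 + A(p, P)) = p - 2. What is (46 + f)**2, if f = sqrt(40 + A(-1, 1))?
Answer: (230 + sqrt(910))**2/25 ≈ 2707.5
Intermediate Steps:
A(p, P) = -17/5 + p/5 (A(p, P) = -3 + (p - 2)/5 = -3 + (-2 + p)/5 = -3 + (-2/5 + p/5) = -17/5 + p/5)
f = sqrt(910)/5 (f = sqrt(40 + (-17/5 + (1/5)*(-1))) = sqrt(40 + (-17/5 - 1/5)) = sqrt(40 - 18/5) = sqrt(182/5) = sqrt(910)/5 ≈ 6.0332)
(46 + f)**2 = (46 + sqrt(910)/5)**2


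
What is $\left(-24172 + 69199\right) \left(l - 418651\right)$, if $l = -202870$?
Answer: $-27985226067$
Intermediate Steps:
$\left(-24172 + 69199\right) \left(l - 418651\right) = \left(-24172 + 69199\right) \left(-202870 - 418651\right) = 45027 \left(-621521\right) = -27985226067$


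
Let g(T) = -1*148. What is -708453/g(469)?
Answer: 708453/148 ≈ 4786.8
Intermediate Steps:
g(T) = -148
-708453/g(469) = -708453/(-148) = -708453*(-1/148) = 708453/148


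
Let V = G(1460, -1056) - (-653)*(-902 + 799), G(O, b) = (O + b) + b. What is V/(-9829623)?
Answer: 22637/3276541 ≈ 0.0069088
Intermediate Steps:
G(O, b) = O + 2*b
V = -67911 (V = (1460 + 2*(-1056)) - (-653)*(-902 + 799) = (1460 - 2112) - (-653)*(-103) = -652 - 1*67259 = -652 - 67259 = -67911)
V/(-9829623) = -67911/(-9829623) = -67911*(-1/9829623) = 22637/3276541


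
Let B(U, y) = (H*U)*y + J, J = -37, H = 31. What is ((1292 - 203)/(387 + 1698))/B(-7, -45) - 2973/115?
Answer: -4020058467/155502080 ≈ -25.852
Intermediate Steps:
B(U, y) = -37 + 31*U*y (B(U, y) = (31*U)*y - 37 = 31*U*y - 37 = -37 + 31*U*y)
((1292 - 203)/(387 + 1698))/B(-7, -45) - 2973/115 = ((1292 - 203)/(387 + 1698))/(-37 + 31*(-7)*(-45)) - 2973/115 = (1089/2085)/(-37 + 9765) - 2973*1/115 = (1089*(1/2085))/9728 - 2973/115 = (363/695)*(1/9728) - 2973/115 = 363/6760960 - 2973/115 = -4020058467/155502080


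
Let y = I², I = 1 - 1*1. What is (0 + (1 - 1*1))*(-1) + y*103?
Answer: 0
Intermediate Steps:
I = 0 (I = 1 - 1 = 0)
y = 0 (y = 0² = 0)
(0 + (1 - 1*1))*(-1) + y*103 = (0 + (1 - 1*1))*(-1) + 0*103 = (0 + (1 - 1))*(-1) + 0 = (0 + 0)*(-1) + 0 = 0*(-1) + 0 = 0 + 0 = 0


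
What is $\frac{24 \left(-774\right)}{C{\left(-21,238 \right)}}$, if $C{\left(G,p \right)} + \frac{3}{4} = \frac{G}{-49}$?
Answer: $57792$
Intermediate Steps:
$C{\left(G,p \right)} = - \frac{3}{4} - \frac{G}{49}$ ($C{\left(G,p \right)} = - \frac{3}{4} + \frac{G}{-49} = - \frac{3}{4} + G \left(- \frac{1}{49}\right) = - \frac{3}{4} - \frac{G}{49}$)
$\frac{24 \left(-774\right)}{C{\left(-21,238 \right)}} = \frac{24 \left(-774\right)}{- \frac{3}{4} - - \frac{3}{7}} = - \frac{18576}{- \frac{3}{4} + \frac{3}{7}} = - \frac{18576}{- \frac{9}{28}} = \left(-18576\right) \left(- \frac{28}{9}\right) = 57792$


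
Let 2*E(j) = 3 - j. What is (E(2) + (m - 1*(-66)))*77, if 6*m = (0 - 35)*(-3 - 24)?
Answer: 17248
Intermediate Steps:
E(j) = 3/2 - j/2 (E(j) = (3 - j)/2 = 3/2 - j/2)
m = 315/2 (m = ((0 - 35)*(-3 - 24))/6 = (-35*(-27))/6 = (⅙)*945 = 315/2 ≈ 157.50)
(E(2) + (m - 1*(-66)))*77 = ((3/2 - ½*2) + (315/2 - 1*(-66)))*77 = ((3/2 - 1) + (315/2 + 66))*77 = (½ + 447/2)*77 = 224*77 = 17248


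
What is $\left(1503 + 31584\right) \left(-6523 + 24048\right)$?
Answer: $579849675$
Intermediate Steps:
$\left(1503 + 31584\right) \left(-6523 + 24048\right) = 33087 \cdot 17525 = 579849675$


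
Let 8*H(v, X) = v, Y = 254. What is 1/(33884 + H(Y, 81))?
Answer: 4/135663 ≈ 2.9485e-5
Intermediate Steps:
H(v, X) = v/8
1/(33884 + H(Y, 81)) = 1/(33884 + (1/8)*254) = 1/(33884 + 127/4) = 1/(135663/4) = 4/135663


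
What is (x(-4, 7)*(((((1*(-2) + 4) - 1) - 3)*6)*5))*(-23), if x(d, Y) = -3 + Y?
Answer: 5520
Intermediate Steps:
(x(-4, 7)*(((((1*(-2) + 4) - 1) - 3)*6)*5))*(-23) = ((-3 + 7)*(((((1*(-2) + 4) - 1) - 3)*6)*5))*(-23) = (4*(((((-2 + 4) - 1) - 3)*6)*5))*(-23) = (4*((((2 - 1) - 3)*6)*5))*(-23) = (4*(((1 - 3)*6)*5))*(-23) = (4*(-2*6*5))*(-23) = (4*(-12*5))*(-23) = (4*(-60))*(-23) = -240*(-23) = 5520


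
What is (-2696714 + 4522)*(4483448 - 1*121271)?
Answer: -11743818021984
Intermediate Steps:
(-2696714 + 4522)*(4483448 - 1*121271) = -2692192*(4483448 - 121271) = -2692192*4362177 = -11743818021984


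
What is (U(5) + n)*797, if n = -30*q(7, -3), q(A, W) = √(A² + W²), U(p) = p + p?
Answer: 7970 - 23910*√58 ≈ -1.7412e+5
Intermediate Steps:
U(p) = 2*p
n = -30*√58 (n = -30*√(7² + (-3)²) = -30*√(49 + 9) = -30*√58 ≈ -228.47)
(U(5) + n)*797 = (2*5 - 30*√58)*797 = (10 - 30*√58)*797 = 7970 - 23910*√58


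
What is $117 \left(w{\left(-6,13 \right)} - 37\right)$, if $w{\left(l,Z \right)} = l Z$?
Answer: $-13455$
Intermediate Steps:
$w{\left(l,Z \right)} = Z l$
$117 \left(w{\left(-6,13 \right)} - 37\right) = 117 \left(13 \left(-6\right) - 37\right) = 117 \left(-78 - 37\right) = 117 \left(-115\right) = -13455$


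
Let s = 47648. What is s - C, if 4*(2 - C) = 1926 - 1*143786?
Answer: 12181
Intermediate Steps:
C = 35467 (C = 2 - (1926 - 1*143786)/4 = 2 - (1926 - 143786)/4 = 2 - ¼*(-141860) = 2 + 35465 = 35467)
s - C = 47648 - 1*35467 = 47648 - 35467 = 12181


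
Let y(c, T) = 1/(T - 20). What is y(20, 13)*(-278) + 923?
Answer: 6739/7 ≈ 962.71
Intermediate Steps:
y(c, T) = 1/(-20 + T)
y(20, 13)*(-278) + 923 = -278/(-20 + 13) + 923 = -278/(-7) + 923 = -⅐*(-278) + 923 = 278/7 + 923 = 6739/7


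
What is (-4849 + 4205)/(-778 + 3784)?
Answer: -322/1503 ≈ -0.21424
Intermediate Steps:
(-4849 + 4205)/(-778 + 3784) = -644/3006 = -644*1/3006 = -322/1503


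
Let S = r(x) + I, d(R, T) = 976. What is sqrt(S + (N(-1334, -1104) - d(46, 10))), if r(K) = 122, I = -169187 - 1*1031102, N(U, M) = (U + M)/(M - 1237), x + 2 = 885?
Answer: 5*I*sqrt(263303818153)/2341 ≈ 1096.0*I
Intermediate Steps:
x = 883 (x = -2 + 885 = 883)
N(U, M) = (M + U)/(-1237 + M)
I = -1200289 (I = -169187 - 1031102 = -1200289)
S = -1200167 (S = 122 - 1200289 = -1200167)
sqrt(S + (N(-1334, -1104) - d(46, 10))) = sqrt(-1200167 + ((-1104 - 1334)/(-1237 - 1104) - 1*976)) = sqrt(-1200167 + (-2438/(-2341) - 976)) = sqrt(-1200167 + (-1/2341*(-2438) - 976)) = sqrt(-1200167 + (2438/2341 - 976)) = sqrt(-1200167 - 2282378/2341) = sqrt(-2811873325/2341) = 5*I*sqrt(263303818153)/2341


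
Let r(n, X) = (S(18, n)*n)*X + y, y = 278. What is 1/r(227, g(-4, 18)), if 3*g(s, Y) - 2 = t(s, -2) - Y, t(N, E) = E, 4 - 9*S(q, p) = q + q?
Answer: 3/15362 ≈ 0.00019529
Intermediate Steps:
S(q, p) = 4/9 - 2*q/9 (S(q, p) = 4/9 - (q + q)/9 = 4/9 - 2*q/9)
g(s, Y) = -Y/3 (g(s, Y) = ⅔ + (-2 - Y)/3 = ⅔ + (-⅔ - Y/3) = -Y/3)
r(n, X) = 278 - 32*X*n/9 (r(n, X) = ((4/9 - 2/9*18)*n)*X + 278 = ((4/9 - 4)*n)*X + 278 = (-32*n/9)*X + 278 = -32*X*n/9 + 278 = 278 - 32*X*n/9)
1/r(227, g(-4, 18)) = 1/(278 - 32/9*(-⅓*18)*227) = 1/(278 - 32/9*(-6)*227) = 1/(278 + 14528/3) = 1/(15362/3) = 3/15362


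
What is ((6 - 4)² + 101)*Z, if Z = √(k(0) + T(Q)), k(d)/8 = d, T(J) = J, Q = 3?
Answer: 105*√3 ≈ 181.87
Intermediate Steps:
k(d) = 8*d
Z = √3 (Z = √(8*0 + 3) = √(0 + 3) = √3 ≈ 1.7320)
((6 - 4)² + 101)*Z = ((6 - 4)² + 101)*√3 = (2² + 101)*√3 = (4 + 101)*√3 = 105*√3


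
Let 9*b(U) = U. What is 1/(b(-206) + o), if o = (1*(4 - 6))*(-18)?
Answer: 9/118 ≈ 0.076271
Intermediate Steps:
b(U) = U/9
o = 36 (o = (1*(-2))*(-18) = -2*(-18) = 36)
1/(b(-206) + o) = 1/((⅑)*(-206) + 36) = 1/(-206/9 + 36) = 1/(118/9) = 9/118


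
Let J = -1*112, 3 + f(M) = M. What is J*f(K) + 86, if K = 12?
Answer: -922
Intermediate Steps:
f(M) = -3 + M
J = -112
J*f(K) + 86 = -112*(-3 + 12) + 86 = -112*9 + 86 = -1008 + 86 = -922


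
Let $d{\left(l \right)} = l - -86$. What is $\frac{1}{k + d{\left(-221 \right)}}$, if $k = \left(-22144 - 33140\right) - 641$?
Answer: $- \frac{1}{56060} \approx -1.7838 \cdot 10^{-5}$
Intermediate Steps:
$d{\left(l \right)} = 86 + l$ ($d{\left(l \right)} = l + 86 = 86 + l$)
$k = -55925$ ($k = -55284 - 641 = -55925$)
$\frac{1}{k + d{\left(-221 \right)}} = \frac{1}{-55925 + \left(86 - 221\right)} = \frac{1}{-55925 - 135} = \frac{1}{-56060} = - \frac{1}{56060}$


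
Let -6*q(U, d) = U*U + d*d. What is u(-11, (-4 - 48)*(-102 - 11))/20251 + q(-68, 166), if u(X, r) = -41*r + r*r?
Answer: -222979210/60753 ≈ -3670.3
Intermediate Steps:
q(U, d) = -U²/6 - d²/6 (q(U, d) = -(U*U + d*d)/6 = -(U² + d²)/6 = -U²/6 - d²/6)
u(X, r) = r² - 41*r (u(X, r) = -41*r + r² = r² - 41*r)
u(-11, (-4 - 48)*(-102 - 11))/20251 + q(-68, 166) = (((-4 - 48)*(-102 - 11))*(-41 + (-4 - 48)*(-102 - 11)))/20251 + (-⅙*(-68)² - ⅙*166²) = ((-52*(-113))*(-41 - 52*(-113)))*(1/20251) + (-⅙*4624 - ⅙*27556) = (5876*(-41 + 5876))*(1/20251) + (-2312/3 - 13778/3) = (5876*5835)*(1/20251) - 16090/3 = 34286460*(1/20251) - 16090/3 = 34286460/20251 - 16090/3 = -222979210/60753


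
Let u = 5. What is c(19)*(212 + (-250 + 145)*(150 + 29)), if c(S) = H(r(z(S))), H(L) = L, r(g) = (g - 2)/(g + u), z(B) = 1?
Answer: 18583/6 ≈ 3097.2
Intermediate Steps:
r(g) = (-2 + g)/(5 + g) (r(g) = (g - 2)/(g + 5) = (-2 + g)/(5 + g))
c(S) = -⅙ (c(S) = (-2 + 1)/(5 + 1) = -1/6 = (⅙)*(-1) = -⅙)
c(19)*(212 + (-250 + 145)*(150 + 29)) = -(212 + (-250 + 145)*(150 + 29))/6 = -(212 - 105*179)/6 = -(212 - 18795)/6 = -⅙*(-18583) = 18583/6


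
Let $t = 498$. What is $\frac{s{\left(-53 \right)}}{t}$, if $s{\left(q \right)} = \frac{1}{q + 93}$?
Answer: $\frac{1}{19920} \approx 5.0201 \cdot 10^{-5}$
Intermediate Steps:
$s{\left(q \right)} = \frac{1}{93 + q}$
$\frac{s{\left(-53 \right)}}{t} = \frac{1}{\left(93 - 53\right) 498} = \frac{1}{40} \cdot \frac{1}{498} = \frac{1}{19920}$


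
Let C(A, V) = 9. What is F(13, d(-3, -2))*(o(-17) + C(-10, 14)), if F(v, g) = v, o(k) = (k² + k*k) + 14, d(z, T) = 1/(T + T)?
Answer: 7813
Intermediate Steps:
d(z, T) = 1/(2*T)
o(k) = 14 + 2*k² (o(k) = (k² + k²) + 14 = 2*k² + 14 = 14 + 2*k²)
F(13, d(-3, -2))*(o(-17) + C(-10, 14)) = 13*((14 + 2*(-17)²) + 9) = 13*((14 + 2*289) + 9) = 13*((14 + 578) + 9) = 13*(592 + 9) = 13*601 = 7813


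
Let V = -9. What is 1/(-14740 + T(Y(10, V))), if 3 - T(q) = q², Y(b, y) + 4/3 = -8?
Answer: -9/133417 ≈ -6.7458e-5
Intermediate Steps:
Y(b, y) = -28/3 (Y(b, y) = -4/3 - 8 = -28/3)
T(q) = 3 - q²
1/(-14740 + T(Y(10, V))) = 1/(-14740 + (3 - (-28/3)²)) = 1/(-14740 + (3 - 1*784/9)) = 1/(-14740 + (3 - 784/9)) = 1/(-14740 - 757/9) = 1/(-133417/9) = -9/133417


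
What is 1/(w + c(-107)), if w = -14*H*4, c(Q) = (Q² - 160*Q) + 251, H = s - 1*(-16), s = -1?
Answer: 1/27980 ≈ 3.5740e-5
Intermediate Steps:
H = 15 (H = -1 - 1*(-16) = -1 + 16 = 15)
c(Q) = 251 + Q² - 160*Q
w = -840 (w = -14*15*4 = -210*4 = -840)
1/(w + c(-107)) = 1/(-840 + (251 + (-107)² - 160*(-107))) = 1/(-840 + (251 + 11449 + 17120)) = 1/(-840 + 28820) = 1/27980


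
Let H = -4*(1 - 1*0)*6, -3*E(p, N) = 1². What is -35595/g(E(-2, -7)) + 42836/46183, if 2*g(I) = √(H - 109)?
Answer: 42836/46183 + 10170*I*√133/19 ≈ 0.92753 + 6173.0*I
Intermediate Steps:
E(p, N) = -⅓ (E(p, N) = -⅓*1² = -⅓*1 = -⅓)
H = -24 (H = -4*(1 + 0)*6 = -4*1*6 = -4*6 = -24)
g(I) = I*√133/2 (g(I) = √(-24 - 109)/2 = √(-133)/2 = (I*√133)/2 = I*√133/2)
-35595/g(E(-2, -7)) + 42836/46183 = -35595*(-2*I*√133/133) + 42836/46183 = -(-10170)*I*√133/19 + 42836*(1/46183) = 10170*I*√133/19 + 42836/46183 = 42836/46183 + 10170*I*√133/19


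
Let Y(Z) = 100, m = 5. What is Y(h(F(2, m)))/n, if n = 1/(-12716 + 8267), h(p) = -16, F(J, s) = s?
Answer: -444900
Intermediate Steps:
n = -1/4449 (n = 1/(-4449) = -1/4449 ≈ -0.00022477)
Y(h(F(2, m)))/n = 100/(-1/4449) = 100*(-4449) = -444900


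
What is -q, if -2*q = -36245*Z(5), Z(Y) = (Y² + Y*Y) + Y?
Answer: -1993475/2 ≈ -9.9674e+5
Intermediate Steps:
Z(Y) = Y + 2*Y² (Z(Y) = (Y² + Y²) + Y = 2*Y² + Y = Y + 2*Y²)
q = 1993475/2 (q = -(-36245)*5*(1 + 2*5)/2 = -(-36245)*5*(1 + 10)/2 = -(-36245)*5*11/2 = -(-36245)*55/2 = -½*(-1993475) = 1993475/2 ≈ 9.9674e+5)
-q = -1*1993475/2 = -1993475/2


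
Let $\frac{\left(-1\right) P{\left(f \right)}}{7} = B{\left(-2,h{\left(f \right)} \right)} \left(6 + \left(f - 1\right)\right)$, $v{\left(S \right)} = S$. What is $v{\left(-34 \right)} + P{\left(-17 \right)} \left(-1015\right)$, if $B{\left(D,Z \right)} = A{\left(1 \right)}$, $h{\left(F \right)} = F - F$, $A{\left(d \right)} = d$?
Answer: $-85294$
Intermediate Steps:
$h{\left(F \right)} = 0$
$B{\left(D,Z \right)} = 1$
$P{\left(f \right)} = -35 - 7 f$ ($P{\left(f \right)} = - 7 \cdot 1 \left(6 + \left(f - 1\right)\right) = - 7 \cdot 1 \left(6 + \left(-1 + f\right)\right) = - 7 \cdot 1 \left(5 + f\right) = - 7 \left(5 + f\right) = -35 - 7 f$)
$v{\left(-34 \right)} + P{\left(-17 \right)} \left(-1015\right) = -34 + \left(-35 - -119\right) \left(-1015\right) = -34 + \left(-35 + 119\right) \left(-1015\right) = -34 + 84 \left(-1015\right) = -34 - 85260 = -85294$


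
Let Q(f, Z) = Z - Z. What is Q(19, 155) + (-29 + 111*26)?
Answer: 2857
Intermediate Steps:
Q(f, Z) = 0
Q(19, 155) + (-29 + 111*26) = 0 + (-29 + 111*26) = 0 + (-29 + 2886) = 0 + 2857 = 2857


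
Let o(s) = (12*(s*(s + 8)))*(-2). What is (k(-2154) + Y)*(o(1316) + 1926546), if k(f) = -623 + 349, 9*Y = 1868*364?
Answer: -9008456818540/3 ≈ -3.0028e+12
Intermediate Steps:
Y = 679952/9 (Y = (1868*364)/9 = (⅑)*679952 = 679952/9 ≈ 75550.)
k(f) = -274
o(s) = -24*s*(8 + s) (o(s) = (12*(s*(8 + s)))*(-2) = (12*s*(8 + s))*(-2) = -24*s*(8 + s))
(k(-2154) + Y)*(o(1316) + 1926546) = (-274 + 679952/9)*(-24*1316*(8 + 1316) + 1926546) = 677486*(-24*1316*1324 + 1926546)/9 = 677486*(-41817216 + 1926546)/9 = (677486/9)*(-39890670) = -9008456818540/3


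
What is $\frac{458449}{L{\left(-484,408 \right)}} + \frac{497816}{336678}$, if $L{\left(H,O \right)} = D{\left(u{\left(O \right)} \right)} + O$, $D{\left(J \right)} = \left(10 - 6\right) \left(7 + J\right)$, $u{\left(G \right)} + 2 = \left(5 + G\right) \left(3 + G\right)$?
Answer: $\frac{246282941411}{114369516600} \approx 2.1534$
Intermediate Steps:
$u{\left(G \right)} = -2 + \left(3 + G\right) \left(5 + G\right)$ ($u{\left(G \right)} = -2 + \left(5 + G\right) \left(3 + G\right) = -2 + \left(3 + G\right) \left(5 + G\right)$)
$D{\left(J \right)} = 28 + 4 J$ ($D{\left(J \right)} = 4 \left(7 + J\right) = 28 + 4 J$)
$L{\left(H,O \right)} = 80 + 4 O^{2} + 33 O$ ($L{\left(H,O \right)} = \left(28 + 4 \left(13 + O^{2} + 8 O\right)\right) + O = \left(28 + \left(52 + 4 O^{2} + 32 O\right)\right) + O = \left(80 + 4 O^{2} + 32 O\right) + O = 80 + 4 O^{2} + 33 O$)
$\frac{458449}{L{\left(-484,408 \right)}} + \frac{497816}{336678} = \frac{458449}{80 + 4 \cdot 408^{2} + 33 \cdot 408} + \frac{497816}{336678} = \frac{458449}{80 + 4 \cdot 166464 + 13464} + 497816 \cdot \frac{1}{336678} = \frac{458449}{80 + 665856 + 13464} + \frac{248908}{168339} = \frac{458449}{679400} + \frac{248908}{168339} = \frac{246282941411}{114369516600}$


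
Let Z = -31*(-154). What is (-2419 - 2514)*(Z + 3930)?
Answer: -42936832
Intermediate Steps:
Z = 4774
(-2419 - 2514)*(Z + 3930) = (-2419 - 2514)*(4774 + 3930) = -4933*8704 = -42936832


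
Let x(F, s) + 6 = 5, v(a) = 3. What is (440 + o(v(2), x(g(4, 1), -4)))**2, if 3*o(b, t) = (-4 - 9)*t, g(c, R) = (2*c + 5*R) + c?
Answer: 1776889/9 ≈ 1.9743e+5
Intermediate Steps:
g(c, R) = 3*c + 5*R
x(F, s) = -1 (x(F, s) = -6 + 5 = -1)
o(b, t) = -13*t/3 (o(b, t) = ((-4 - 9)*t)/3 = (-13*t)/3 = -13*t/3)
(440 + o(v(2), x(g(4, 1), -4)))**2 = (440 - 13/3*(-1))**2 = (440 + 13/3)**2 = (1333/3)**2 = 1776889/9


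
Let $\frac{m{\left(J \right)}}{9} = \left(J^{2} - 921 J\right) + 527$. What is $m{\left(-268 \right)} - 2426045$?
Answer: $446566$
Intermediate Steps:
$m{\left(J \right)} = 4743 - 8289 J + 9 J^{2}$ ($m{\left(J \right)} = 9 \left(\left(J^{2} - 921 J\right) + 527\right) = 9 \left(527 + J^{2} - 921 J\right) = 4743 - 8289 J + 9 J^{2}$)
$m{\left(-268 \right)} - 2426045 = \left(4743 - -2221452 + 9 \left(-268\right)^{2}\right) - 2426045 = \left(4743 + 2221452 + 9 \cdot 71824\right) - 2426045 = \left(4743 + 2221452 + 646416\right) - 2426045 = 2872611 - 2426045 = 446566$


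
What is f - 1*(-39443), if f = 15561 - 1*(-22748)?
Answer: 77752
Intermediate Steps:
f = 38309 (f = 15561 + 22748 = 38309)
f - 1*(-39443) = 38309 - 1*(-39443) = 38309 + 39443 = 77752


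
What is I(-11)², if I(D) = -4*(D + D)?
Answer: 7744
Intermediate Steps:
I(D) = -8*D
I(-11)² = (-8*(-11))² = 88² = 7744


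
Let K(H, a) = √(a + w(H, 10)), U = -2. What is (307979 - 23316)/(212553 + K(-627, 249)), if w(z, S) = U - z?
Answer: 3184524981/2377830365 - 284663*√874/45178776935 ≈ 1.3391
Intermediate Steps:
w(z, S) = -2 - z
K(H, a) = √(-2 + a - H) (K(H, a) = √(a + (-2 - H)) = √(-2 + a - H))
(307979 - 23316)/(212553 + K(-627, 249)) = (307979 - 23316)/(212553 + √(-2 + 249 - 1*(-627))) = 284663/(212553 + √(-2 + 249 + 627)) = 284663/(212553 + √874)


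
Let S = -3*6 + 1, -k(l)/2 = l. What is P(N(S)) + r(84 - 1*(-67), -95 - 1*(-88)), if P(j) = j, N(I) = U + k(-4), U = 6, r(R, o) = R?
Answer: 165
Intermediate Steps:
k(l) = -2*l
S = -17 (S = -18 + 1 = -17)
N(I) = 14 (N(I) = 6 - 2*(-4) = 6 + 8 = 14)
P(N(S)) + r(84 - 1*(-67), -95 - 1*(-88)) = 14 + (84 - 1*(-67)) = 14 + (84 + 67) = 14 + 151 = 165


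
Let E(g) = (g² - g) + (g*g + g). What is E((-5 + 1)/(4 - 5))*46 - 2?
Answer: 1470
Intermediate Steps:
E(g) = 2*g² (E(g) = (g² - g) + (g² + g) = (g² - g) + (g + g²) = 2*g²)
E((-5 + 1)/(4 - 5))*46 - 2 = (2*((-5 + 1)/(4 - 5))²)*46 - 2 = (2*(-4/(-1))²)*46 - 2 = (2*(-4*(-1))²)*46 - 2 = (2*4²)*46 - 2 = (2*16)*46 - 2 = 32*46 - 2 = 1472 - 2 = 1470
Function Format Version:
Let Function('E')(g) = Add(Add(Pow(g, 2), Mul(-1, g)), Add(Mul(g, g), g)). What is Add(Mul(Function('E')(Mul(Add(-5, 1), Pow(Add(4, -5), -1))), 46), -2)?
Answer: 1470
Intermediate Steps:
Function('E')(g) = Mul(2, Pow(g, 2)) (Function('E')(g) = Add(Add(Pow(g, 2), Mul(-1, g)), Add(Pow(g, 2), g)) = Add(Add(Pow(g, 2), Mul(-1, g)), Add(g, Pow(g, 2))) = Mul(2, Pow(g, 2)))
Add(Mul(Function('E')(Mul(Add(-5, 1), Pow(Add(4, -5), -1))), 46), -2) = Add(Mul(Mul(2, Pow(Mul(Add(-5, 1), Pow(Add(4, -5), -1)), 2)), 46), -2) = Add(Mul(Mul(2, Pow(Mul(-4, Pow(-1, -1)), 2)), 46), -2) = Add(Mul(Mul(2, Pow(Mul(-4, -1), 2)), 46), -2) = Add(Mul(Mul(2, Pow(4, 2)), 46), -2) = Add(Mul(Mul(2, 16), 46), -2) = Add(Mul(32, 46), -2) = Add(1472, -2) = 1470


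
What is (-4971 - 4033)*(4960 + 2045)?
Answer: -63073020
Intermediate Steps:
(-4971 - 4033)*(4960 + 2045) = -9004*7005 = -63073020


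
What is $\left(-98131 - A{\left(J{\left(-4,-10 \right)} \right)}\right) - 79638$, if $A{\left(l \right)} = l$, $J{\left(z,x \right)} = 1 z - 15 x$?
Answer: $-177915$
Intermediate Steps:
$J{\left(z,x \right)} = z - 15 x$
$\left(-98131 - A{\left(J{\left(-4,-10 \right)} \right)}\right) - 79638 = \left(-98131 - \left(-4 - -150\right)\right) - 79638 = \left(-98131 - \left(-4 + 150\right)\right) - 79638 = \left(-98131 - 146\right) - 79638 = -98277 - 79638 = -177915$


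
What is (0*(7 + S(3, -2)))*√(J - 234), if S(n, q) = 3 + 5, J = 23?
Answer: 0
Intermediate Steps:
S(n, q) = 8
(0*(7 + S(3, -2)))*√(J - 234) = (0*(7 + 8))*√(23 - 234) = (0*15)*√(-211) = 0*(I*√211) = 0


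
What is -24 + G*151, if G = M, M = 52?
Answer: 7828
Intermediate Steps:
G = 52
-24 + G*151 = -24 + 52*151 = -24 + 7852 = 7828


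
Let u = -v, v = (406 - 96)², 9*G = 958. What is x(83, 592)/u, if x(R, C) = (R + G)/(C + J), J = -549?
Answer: -11/239940 ≈ -4.5845e-5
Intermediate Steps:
G = 958/9 (G = (⅑)*958 = 958/9 ≈ 106.44)
v = 96100 (v = 310² = 96100)
x(R, C) = (958/9 + R)/(-549 + C) (x(R, C) = (R + 958/9)/(C - 549) = (958/9 + R)/(-549 + C))
u = -96100 (u = -1*96100 = -96100)
x(83, 592)/u = ((958/9 + 83)/(-549 + 592))/(-96100) = ((1705/9)/43)*(-1/96100) = ((1/43)*(1705/9))*(-1/96100) = (1705/387)*(-1/96100) = -11/239940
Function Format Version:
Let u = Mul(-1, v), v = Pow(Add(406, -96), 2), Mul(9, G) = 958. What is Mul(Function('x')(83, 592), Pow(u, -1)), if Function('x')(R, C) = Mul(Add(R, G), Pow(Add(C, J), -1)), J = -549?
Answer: Rational(-11, 239940) ≈ -4.5845e-5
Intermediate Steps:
G = Rational(958, 9) (G = Mul(Rational(1, 9), 958) = Rational(958, 9) ≈ 106.44)
v = 96100 (v = Pow(310, 2) = 96100)
Function('x')(R, C) = Mul(Pow(Add(-549, C), -1), Add(Rational(958, 9), R)) (Function('x')(R, C) = Mul(Add(R, Rational(958, 9)), Pow(Add(C, -549), -1)) = Mul(Add(Rational(958, 9), R), Pow(Add(-549, C), -1)) = Mul(Pow(Add(-549, C), -1), Add(Rational(958, 9), R)))
u = -96100 (u = Mul(-1, 96100) = -96100)
Mul(Function('x')(83, 592), Pow(u, -1)) = Mul(Mul(Pow(Add(-549, 592), -1), Add(Rational(958, 9), 83)), Pow(-96100, -1)) = Mul(Mul(Pow(43, -1), Rational(1705, 9)), Rational(-1, 96100)) = Mul(Mul(Rational(1, 43), Rational(1705, 9)), Rational(-1, 96100)) = Mul(Rational(1705, 387), Rational(-1, 96100)) = Rational(-11, 239940)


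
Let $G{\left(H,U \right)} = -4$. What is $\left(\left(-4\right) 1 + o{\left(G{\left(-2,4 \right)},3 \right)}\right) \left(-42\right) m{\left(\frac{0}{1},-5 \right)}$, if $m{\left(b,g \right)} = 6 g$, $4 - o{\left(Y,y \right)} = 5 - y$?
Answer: $-2520$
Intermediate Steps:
$o{\left(Y,y \right)} = -1 + y$ ($o{\left(Y,y \right)} = 4 - \left(5 - y\right) = 4 + \left(-5 + y\right) = -1 + y$)
$\left(\left(-4\right) 1 + o{\left(G{\left(-2,4 \right)},3 \right)}\right) \left(-42\right) m{\left(\frac{0}{1},-5 \right)} = \left(\left(-4\right) 1 + \left(-1 + 3\right)\right) \left(-42\right) 6 \left(-5\right) = \left(-4 + 2\right) \left(-42\right) \left(-30\right) = \left(-2\right) \left(-42\right) \left(-30\right) = 84 \left(-30\right) = -2520$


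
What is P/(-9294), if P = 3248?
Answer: -1624/4647 ≈ -0.34947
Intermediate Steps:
P/(-9294) = 3248/(-9294) = 3248*(-1/9294) = -1624/4647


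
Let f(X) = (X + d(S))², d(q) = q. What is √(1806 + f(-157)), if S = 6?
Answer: √24607 ≈ 156.87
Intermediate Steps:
f(X) = (6 + X)² (f(X) = (X + 6)² = (6 + X)²)
√(1806 + f(-157)) = √(1806 + (6 - 157)²) = √(1806 + (-151)²) = √(1806 + 22801) = √24607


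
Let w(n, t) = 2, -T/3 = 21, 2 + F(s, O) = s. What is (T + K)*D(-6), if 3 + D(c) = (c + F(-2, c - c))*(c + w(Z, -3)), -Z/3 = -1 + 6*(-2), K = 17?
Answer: -1702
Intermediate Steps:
F(s, O) = -2 + s
T = -63 (T = -3*21 = -63)
Z = 39 (Z = -3*(-1 + 6*(-2)) = -3*(-1 - 12) = -3*(-13) = 39)
D(c) = -3 + (-4 + c)*(2 + c) (D(c) = -3 + (c + (-2 - 2))*(c + 2) = -3 + (c - 4)*(2 + c) = -3 + (-4 + c)*(2 + c))
(T + K)*D(-6) = (-63 + 17)*(-11 + (-6)² - 2*(-6)) = -46*(-11 + 36 + 12) = -46*37 = -1702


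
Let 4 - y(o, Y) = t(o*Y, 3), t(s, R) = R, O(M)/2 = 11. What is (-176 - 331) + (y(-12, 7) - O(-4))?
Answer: -528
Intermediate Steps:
O(M) = 22 (O(M) = 2*11 = 22)
y(o, Y) = 1 (y(o, Y) = 4 - 1*3 = 4 - 3 = 1)
(-176 - 331) + (y(-12, 7) - O(-4)) = (-176 - 331) + (1 - 1*22) = -507 + (1 - 22) = -507 - 21 = -528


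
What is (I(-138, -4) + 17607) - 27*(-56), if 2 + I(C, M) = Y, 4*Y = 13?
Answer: 76481/4 ≈ 19120.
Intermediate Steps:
Y = 13/4 (Y = (1/4)*13 = 13/4 ≈ 3.2500)
I(C, M) = 5/4 (I(C, M) = -2 + 13/4 = 5/4)
(I(-138, -4) + 17607) - 27*(-56) = (5/4 + 17607) - 27*(-56) = 70433/4 + 1512 = 76481/4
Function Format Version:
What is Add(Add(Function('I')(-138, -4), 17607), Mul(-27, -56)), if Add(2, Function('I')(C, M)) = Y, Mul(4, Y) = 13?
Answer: Rational(76481, 4) ≈ 19120.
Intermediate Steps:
Y = Rational(13, 4) (Y = Mul(Rational(1, 4), 13) = Rational(13, 4) ≈ 3.2500)
Function('I')(C, M) = Rational(5, 4) (Function('I')(C, M) = Add(-2, Rational(13, 4)) = Rational(5, 4))
Add(Add(Function('I')(-138, -4), 17607), Mul(-27, -56)) = Add(Add(Rational(5, 4), 17607), Mul(-27, -56)) = Add(Rational(70433, 4), 1512) = Rational(76481, 4)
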